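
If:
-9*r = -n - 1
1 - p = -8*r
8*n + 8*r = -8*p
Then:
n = -1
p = 1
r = 0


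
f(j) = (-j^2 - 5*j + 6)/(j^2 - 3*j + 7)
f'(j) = (3 - 2*j)*(-j^2 - 5*j + 6)/(j^2 - 3*j + 7)^2 + (-2*j - 5)/(j^2 - 3*j + 7)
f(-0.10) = 0.89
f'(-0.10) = -0.27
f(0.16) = 0.79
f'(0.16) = -0.49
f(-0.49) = 0.94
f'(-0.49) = -0.03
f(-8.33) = -0.21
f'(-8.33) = 0.07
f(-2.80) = 0.52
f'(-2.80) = 0.22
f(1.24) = -0.36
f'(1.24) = -1.59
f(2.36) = -2.07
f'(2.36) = -1.12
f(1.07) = -0.10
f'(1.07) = -1.46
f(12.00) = -1.72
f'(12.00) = 0.06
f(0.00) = 0.86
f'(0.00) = -0.35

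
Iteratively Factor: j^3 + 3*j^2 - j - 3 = (j + 1)*(j^2 + 2*j - 3) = (j - 1)*(j + 1)*(j + 3)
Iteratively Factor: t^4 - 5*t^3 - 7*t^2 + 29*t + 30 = (t - 5)*(t^3 - 7*t - 6) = (t - 5)*(t - 3)*(t^2 + 3*t + 2) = (t - 5)*(t - 3)*(t + 2)*(t + 1)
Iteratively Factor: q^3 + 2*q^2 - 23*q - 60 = (q - 5)*(q^2 + 7*q + 12) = (q - 5)*(q + 3)*(q + 4)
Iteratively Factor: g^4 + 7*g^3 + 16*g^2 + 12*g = (g + 2)*(g^3 + 5*g^2 + 6*g) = (g + 2)^2*(g^2 + 3*g) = g*(g + 2)^2*(g + 3)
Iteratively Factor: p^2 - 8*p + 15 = (p - 3)*(p - 5)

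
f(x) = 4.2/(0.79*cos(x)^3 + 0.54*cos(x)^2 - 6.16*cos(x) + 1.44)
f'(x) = 4.2*(2.37*sin(x)*cos(x)^2 + 1.08*sin(x)*cos(x) - 6.16*sin(x))/(0.79*cos(x)^3 + 0.54*cos(x)^2 - 6.16*cos(x) + 1.44)^2 = (9.954*cos(x)^2 + 4.536*cos(x) - 25.872)*sin(x)/(0.79*cos(x)^3 + 0.54*cos(x)^2 - 6.16*cos(x) + 1.44)^2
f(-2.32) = 0.75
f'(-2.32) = 0.56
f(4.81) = 4.97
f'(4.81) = 35.27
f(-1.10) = -3.59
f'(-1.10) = 14.19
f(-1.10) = -3.59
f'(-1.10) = 14.19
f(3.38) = 0.58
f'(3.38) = 0.09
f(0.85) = -1.94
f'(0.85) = -2.98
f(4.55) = 1.72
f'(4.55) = 4.34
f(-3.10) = 0.57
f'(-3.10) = 0.02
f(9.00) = 0.61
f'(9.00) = -0.19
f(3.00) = 0.58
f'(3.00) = -0.05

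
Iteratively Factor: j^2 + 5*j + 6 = (j + 2)*(j + 3)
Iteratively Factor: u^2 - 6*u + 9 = (u - 3)*(u - 3)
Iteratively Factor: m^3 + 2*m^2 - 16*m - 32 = (m + 4)*(m^2 - 2*m - 8) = (m - 4)*(m + 4)*(m + 2)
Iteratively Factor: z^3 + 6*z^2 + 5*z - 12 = (z + 4)*(z^2 + 2*z - 3) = (z - 1)*(z + 4)*(z + 3)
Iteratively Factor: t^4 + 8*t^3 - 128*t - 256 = (t + 4)*(t^3 + 4*t^2 - 16*t - 64) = (t + 4)^2*(t^2 - 16) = (t - 4)*(t + 4)^2*(t + 4)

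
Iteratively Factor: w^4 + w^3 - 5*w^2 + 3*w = (w + 3)*(w^3 - 2*w^2 + w) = w*(w + 3)*(w^2 - 2*w + 1) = w*(w - 1)*(w + 3)*(w - 1)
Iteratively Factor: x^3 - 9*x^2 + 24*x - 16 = (x - 4)*(x^2 - 5*x + 4) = (x - 4)*(x - 1)*(x - 4)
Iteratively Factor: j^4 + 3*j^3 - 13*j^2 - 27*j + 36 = (j + 4)*(j^3 - j^2 - 9*j + 9) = (j + 3)*(j + 4)*(j^2 - 4*j + 3) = (j - 1)*(j + 3)*(j + 4)*(j - 3)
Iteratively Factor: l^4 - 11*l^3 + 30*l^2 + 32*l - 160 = (l + 2)*(l^3 - 13*l^2 + 56*l - 80) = (l - 4)*(l + 2)*(l^2 - 9*l + 20) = (l - 5)*(l - 4)*(l + 2)*(l - 4)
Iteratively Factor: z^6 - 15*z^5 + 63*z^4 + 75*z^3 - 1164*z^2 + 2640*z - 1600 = (z + 4)*(z^5 - 19*z^4 + 139*z^3 - 481*z^2 + 760*z - 400) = (z - 1)*(z + 4)*(z^4 - 18*z^3 + 121*z^2 - 360*z + 400) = (z - 5)*(z - 1)*(z + 4)*(z^3 - 13*z^2 + 56*z - 80) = (z - 5)^2*(z - 1)*(z + 4)*(z^2 - 8*z + 16) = (z - 5)^2*(z - 4)*(z - 1)*(z + 4)*(z - 4)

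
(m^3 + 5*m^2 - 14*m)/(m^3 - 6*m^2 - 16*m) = (-m^2 - 5*m + 14)/(-m^2 + 6*m + 16)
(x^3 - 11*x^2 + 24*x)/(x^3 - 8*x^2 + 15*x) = (x - 8)/(x - 5)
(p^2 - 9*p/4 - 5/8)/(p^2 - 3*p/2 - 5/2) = (p + 1/4)/(p + 1)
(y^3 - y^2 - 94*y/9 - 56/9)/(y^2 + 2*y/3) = y - 5/3 - 28/(3*y)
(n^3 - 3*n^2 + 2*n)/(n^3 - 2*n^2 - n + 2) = n/(n + 1)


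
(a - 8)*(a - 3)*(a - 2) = a^3 - 13*a^2 + 46*a - 48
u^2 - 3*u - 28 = (u - 7)*(u + 4)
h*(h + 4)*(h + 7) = h^3 + 11*h^2 + 28*h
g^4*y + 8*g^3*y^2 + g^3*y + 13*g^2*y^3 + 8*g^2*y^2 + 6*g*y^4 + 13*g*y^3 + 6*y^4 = (g + y)^2*(g + 6*y)*(g*y + y)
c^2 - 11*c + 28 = (c - 7)*(c - 4)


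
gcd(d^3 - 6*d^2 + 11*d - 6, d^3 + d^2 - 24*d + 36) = d^2 - 5*d + 6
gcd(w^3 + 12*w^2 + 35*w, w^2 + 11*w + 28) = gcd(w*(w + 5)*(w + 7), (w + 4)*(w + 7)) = w + 7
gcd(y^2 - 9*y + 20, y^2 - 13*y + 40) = y - 5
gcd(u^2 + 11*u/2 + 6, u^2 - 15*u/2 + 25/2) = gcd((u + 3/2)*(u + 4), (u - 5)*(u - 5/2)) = 1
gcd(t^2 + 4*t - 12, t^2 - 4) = t - 2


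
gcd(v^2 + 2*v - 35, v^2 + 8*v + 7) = v + 7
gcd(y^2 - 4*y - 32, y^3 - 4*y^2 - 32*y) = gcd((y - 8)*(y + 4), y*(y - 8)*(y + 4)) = y^2 - 4*y - 32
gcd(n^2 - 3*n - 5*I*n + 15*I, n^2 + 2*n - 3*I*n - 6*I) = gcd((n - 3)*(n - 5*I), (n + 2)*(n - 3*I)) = 1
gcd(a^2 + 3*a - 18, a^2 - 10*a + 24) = 1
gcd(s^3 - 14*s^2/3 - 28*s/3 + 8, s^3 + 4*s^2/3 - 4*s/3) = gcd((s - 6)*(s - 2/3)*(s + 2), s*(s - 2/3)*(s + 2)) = s^2 + 4*s/3 - 4/3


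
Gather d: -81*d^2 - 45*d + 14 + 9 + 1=-81*d^2 - 45*d + 24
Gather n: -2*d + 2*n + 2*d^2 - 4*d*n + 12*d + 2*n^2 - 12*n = 2*d^2 + 10*d + 2*n^2 + n*(-4*d - 10)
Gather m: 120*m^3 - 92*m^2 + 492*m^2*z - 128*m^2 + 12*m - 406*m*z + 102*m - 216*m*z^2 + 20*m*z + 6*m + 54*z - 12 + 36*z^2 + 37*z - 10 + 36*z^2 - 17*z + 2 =120*m^3 + m^2*(492*z - 220) + m*(-216*z^2 - 386*z + 120) + 72*z^2 + 74*z - 20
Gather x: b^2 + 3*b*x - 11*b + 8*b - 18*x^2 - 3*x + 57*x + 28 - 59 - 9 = b^2 - 3*b - 18*x^2 + x*(3*b + 54) - 40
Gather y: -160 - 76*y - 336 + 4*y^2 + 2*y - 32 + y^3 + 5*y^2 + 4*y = y^3 + 9*y^2 - 70*y - 528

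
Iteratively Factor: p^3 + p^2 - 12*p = (p + 4)*(p^2 - 3*p) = (p - 3)*(p + 4)*(p)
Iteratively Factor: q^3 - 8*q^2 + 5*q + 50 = (q + 2)*(q^2 - 10*q + 25) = (q - 5)*(q + 2)*(q - 5)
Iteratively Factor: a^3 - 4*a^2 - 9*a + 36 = (a - 4)*(a^2 - 9) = (a - 4)*(a - 3)*(a + 3)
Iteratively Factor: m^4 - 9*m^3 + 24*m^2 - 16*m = (m - 4)*(m^3 - 5*m^2 + 4*m) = (m - 4)^2*(m^2 - m) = (m - 4)^2*(m - 1)*(m)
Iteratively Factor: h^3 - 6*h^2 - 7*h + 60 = (h - 4)*(h^2 - 2*h - 15) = (h - 4)*(h + 3)*(h - 5)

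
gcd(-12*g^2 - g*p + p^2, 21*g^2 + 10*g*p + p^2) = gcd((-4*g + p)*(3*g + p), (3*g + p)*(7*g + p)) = 3*g + p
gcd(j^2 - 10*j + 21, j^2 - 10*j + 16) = 1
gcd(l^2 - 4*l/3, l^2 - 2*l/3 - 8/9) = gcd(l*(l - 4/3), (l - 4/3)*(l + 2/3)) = l - 4/3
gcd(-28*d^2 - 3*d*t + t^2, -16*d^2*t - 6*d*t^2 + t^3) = 1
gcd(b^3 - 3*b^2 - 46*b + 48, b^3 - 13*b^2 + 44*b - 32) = b^2 - 9*b + 8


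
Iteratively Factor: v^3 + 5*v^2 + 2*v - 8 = (v + 2)*(v^2 + 3*v - 4) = (v - 1)*(v + 2)*(v + 4)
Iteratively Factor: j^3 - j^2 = (j)*(j^2 - j) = j*(j - 1)*(j)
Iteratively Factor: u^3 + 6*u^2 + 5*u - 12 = (u + 4)*(u^2 + 2*u - 3) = (u + 3)*(u + 4)*(u - 1)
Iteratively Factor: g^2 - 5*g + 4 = (g - 1)*(g - 4)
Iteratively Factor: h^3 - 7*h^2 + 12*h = (h - 4)*(h^2 - 3*h) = (h - 4)*(h - 3)*(h)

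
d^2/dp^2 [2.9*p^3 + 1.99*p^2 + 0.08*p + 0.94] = 17.4*p + 3.98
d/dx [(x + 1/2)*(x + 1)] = 2*x + 3/2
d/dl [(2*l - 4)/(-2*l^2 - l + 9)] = 2*(-2*l^2 - l + (l - 2)*(4*l + 1) + 9)/(2*l^2 + l - 9)^2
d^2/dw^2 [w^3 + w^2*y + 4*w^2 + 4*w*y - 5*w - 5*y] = 6*w + 2*y + 8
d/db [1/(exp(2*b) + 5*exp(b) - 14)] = (-2*exp(b) - 5)*exp(b)/(exp(2*b) + 5*exp(b) - 14)^2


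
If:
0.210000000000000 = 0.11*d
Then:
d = 1.91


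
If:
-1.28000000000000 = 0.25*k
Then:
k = -5.12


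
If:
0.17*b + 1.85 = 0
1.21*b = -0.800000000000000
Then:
No Solution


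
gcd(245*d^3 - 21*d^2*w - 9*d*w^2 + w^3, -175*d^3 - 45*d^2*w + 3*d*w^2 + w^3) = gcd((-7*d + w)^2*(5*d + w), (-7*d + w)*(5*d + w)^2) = -35*d^2 - 2*d*w + w^2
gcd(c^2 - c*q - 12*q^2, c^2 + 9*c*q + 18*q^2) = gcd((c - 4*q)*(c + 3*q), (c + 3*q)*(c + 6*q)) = c + 3*q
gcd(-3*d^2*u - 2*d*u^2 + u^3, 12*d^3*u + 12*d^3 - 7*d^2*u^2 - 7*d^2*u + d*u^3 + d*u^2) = -3*d + u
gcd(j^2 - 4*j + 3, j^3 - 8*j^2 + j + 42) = j - 3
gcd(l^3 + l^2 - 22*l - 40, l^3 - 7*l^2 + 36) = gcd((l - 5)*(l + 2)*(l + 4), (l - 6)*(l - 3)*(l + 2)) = l + 2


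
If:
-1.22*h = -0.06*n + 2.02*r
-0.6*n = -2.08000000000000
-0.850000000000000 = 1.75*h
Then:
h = -0.49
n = 3.47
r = 0.40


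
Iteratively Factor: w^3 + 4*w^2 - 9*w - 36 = (w + 3)*(w^2 + w - 12) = (w + 3)*(w + 4)*(w - 3)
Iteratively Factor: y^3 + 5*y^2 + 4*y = (y)*(y^2 + 5*y + 4) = y*(y + 4)*(y + 1)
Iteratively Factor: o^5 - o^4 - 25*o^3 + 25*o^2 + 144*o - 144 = (o - 3)*(o^4 + 2*o^3 - 19*o^2 - 32*o + 48) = (o - 3)*(o + 3)*(o^3 - o^2 - 16*o + 16) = (o - 3)*(o + 3)*(o + 4)*(o^2 - 5*o + 4) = (o - 3)*(o - 1)*(o + 3)*(o + 4)*(o - 4)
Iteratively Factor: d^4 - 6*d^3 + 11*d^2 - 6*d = (d)*(d^3 - 6*d^2 + 11*d - 6) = d*(d - 2)*(d^2 - 4*d + 3) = d*(d - 2)*(d - 1)*(d - 3)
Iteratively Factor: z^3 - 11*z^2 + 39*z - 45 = (z - 3)*(z^2 - 8*z + 15) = (z - 5)*(z - 3)*(z - 3)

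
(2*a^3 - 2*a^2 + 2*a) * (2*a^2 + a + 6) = 4*a^5 - 2*a^4 + 14*a^3 - 10*a^2 + 12*a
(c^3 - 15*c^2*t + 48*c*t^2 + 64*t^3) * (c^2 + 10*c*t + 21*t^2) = c^5 - 5*c^4*t - 81*c^3*t^2 + 229*c^2*t^3 + 1648*c*t^4 + 1344*t^5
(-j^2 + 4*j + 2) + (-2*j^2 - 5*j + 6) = -3*j^2 - j + 8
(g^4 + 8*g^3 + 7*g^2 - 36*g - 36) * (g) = g^5 + 8*g^4 + 7*g^3 - 36*g^2 - 36*g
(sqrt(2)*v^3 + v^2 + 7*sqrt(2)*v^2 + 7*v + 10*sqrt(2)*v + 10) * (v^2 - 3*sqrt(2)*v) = sqrt(2)*v^5 - 5*v^4 + 7*sqrt(2)*v^4 - 35*v^3 + 7*sqrt(2)*v^3 - 50*v^2 - 21*sqrt(2)*v^2 - 30*sqrt(2)*v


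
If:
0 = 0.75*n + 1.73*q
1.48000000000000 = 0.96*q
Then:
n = -3.56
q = 1.54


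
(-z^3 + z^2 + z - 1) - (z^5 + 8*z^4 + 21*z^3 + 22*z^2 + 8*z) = -z^5 - 8*z^4 - 22*z^3 - 21*z^2 - 7*z - 1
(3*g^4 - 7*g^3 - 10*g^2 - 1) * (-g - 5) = -3*g^5 - 8*g^4 + 45*g^3 + 50*g^2 + g + 5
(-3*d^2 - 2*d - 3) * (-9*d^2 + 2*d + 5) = 27*d^4 + 12*d^3 + 8*d^2 - 16*d - 15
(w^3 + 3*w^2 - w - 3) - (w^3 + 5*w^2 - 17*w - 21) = -2*w^2 + 16*w + 18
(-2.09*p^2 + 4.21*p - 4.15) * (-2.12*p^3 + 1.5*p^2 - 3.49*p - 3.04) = 4.4308*p^5 - 12.0602*p^4 + 22.4071*p^3 - 14.5643*p^2 + 1.6851*p + 12.616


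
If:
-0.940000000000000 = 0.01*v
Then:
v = -94.00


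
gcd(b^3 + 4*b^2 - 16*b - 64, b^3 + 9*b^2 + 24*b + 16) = b^2 + 8*b + 16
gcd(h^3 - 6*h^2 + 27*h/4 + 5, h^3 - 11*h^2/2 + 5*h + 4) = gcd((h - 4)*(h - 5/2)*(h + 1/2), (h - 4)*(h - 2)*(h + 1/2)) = h^2 - 7*h/2 - 2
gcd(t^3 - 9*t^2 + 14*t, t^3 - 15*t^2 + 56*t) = t^2 - 7*t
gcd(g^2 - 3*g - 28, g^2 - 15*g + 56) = g - 7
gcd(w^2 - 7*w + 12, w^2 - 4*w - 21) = 1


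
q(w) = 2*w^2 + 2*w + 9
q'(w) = 4*w + 2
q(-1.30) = 9.78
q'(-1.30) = -3.20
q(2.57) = 27.35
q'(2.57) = 12.28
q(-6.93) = 91.19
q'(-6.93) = -25.72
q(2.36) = 24.86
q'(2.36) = 11.44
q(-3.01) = 21.10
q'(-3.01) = -10.04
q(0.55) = 10.70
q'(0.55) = 4.20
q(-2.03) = 13.18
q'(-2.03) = -6.12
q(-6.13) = 71.89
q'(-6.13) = -22.52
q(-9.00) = 153.00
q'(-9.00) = -34.00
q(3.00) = 33.00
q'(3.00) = 14.00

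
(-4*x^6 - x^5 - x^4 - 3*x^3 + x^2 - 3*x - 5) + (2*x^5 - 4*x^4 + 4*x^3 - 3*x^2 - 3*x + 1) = -4*x^6 + x^5 - 5*x^4 + x^3 - 2*x^2 - 6*x - 4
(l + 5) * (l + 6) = l^2 + 11*l + 30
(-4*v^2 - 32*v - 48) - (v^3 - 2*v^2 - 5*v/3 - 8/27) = -v^3 - 2*v^2 - 91*v/3 - 1288/27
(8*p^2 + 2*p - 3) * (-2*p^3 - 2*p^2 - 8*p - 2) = -16*p^5 - 20*p^4 - 62*p^3 - 26*p^2 + 20*p + 6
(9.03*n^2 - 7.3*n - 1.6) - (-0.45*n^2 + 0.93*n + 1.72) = 9.48*n^2 - 8.23*n - 3.32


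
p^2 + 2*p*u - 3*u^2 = (p - u)*(p + 3*u)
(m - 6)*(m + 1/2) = m^2 - 11*m/2 - 3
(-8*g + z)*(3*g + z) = -24*g^2 - 5*g*z + z^2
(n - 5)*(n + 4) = n^2 - n - 20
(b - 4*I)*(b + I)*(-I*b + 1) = -I*b^3 - 2*b^2 - 7*I*b + 4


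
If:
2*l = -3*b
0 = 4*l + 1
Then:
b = 1/6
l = -1/4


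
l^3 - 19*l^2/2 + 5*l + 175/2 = (l - 7)*(l - 5)*(l + 5/2)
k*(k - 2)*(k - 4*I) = k^3 - 2*k^2 - 4*I*k^2 + 8*I*k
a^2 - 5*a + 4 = (a - 4)*(a - 1)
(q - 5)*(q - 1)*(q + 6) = q^3 - 31*q + 30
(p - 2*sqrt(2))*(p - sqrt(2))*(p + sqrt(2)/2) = p^3 - 5*sqrt(2)*p^2/2 + p + 2*sqrt(2)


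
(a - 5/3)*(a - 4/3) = a^2 - 3*a + 20/9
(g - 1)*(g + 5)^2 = g^3 + 9*g^2 + 15*g - 25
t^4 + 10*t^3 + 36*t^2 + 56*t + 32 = (t + 2)^3*(t + 4)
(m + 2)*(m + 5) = m^2 + 7*m + 10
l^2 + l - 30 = (l - 5)*(l + 6)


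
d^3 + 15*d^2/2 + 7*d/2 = d*(d + 1/2)*(d + 7)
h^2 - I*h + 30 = (h - 6*I)*(h + 5*I)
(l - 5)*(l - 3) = l^2 - 8*l + 15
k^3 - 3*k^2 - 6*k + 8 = (k - 4)*(k - 1)*(k + 2)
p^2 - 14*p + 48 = (p - 8)*(p - 6)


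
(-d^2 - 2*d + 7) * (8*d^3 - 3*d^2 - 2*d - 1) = -8*d^5 - 13*d^4 + 64*d^3 - 16*d^2 - 12*d - 7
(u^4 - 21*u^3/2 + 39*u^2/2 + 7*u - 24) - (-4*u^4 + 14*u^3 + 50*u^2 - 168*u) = 5*u^4 - 49*u^3/2 - 61*u^2/2 + 175*u - 24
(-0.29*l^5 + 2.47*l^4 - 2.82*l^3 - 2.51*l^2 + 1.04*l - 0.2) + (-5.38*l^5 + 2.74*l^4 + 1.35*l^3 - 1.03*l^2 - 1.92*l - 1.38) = -5.67*l^5 + 5.21*l^4 - 1.47*l^3 - 3.54*l^2 - 0.88*l - 1.58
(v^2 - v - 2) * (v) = v^3 - v^2 - 2*v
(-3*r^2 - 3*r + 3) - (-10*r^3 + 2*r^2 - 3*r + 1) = 10*r^3 - 5*r^2 + 2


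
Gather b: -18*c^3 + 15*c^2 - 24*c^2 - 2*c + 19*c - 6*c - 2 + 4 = -18*c^3 - 9*c^2 + 11*c + 2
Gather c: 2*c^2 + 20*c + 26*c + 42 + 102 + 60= 2*c^2 + 46*c + 204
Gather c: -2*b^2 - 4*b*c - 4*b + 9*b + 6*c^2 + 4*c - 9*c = -2*b^2 + 5*b + 6*c^2 + c*(-4*b - 5)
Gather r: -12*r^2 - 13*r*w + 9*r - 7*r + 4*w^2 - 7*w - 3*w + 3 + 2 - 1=-12*r^2 + r*(2 - 13*w) + 4*w^2 - 10*w + 4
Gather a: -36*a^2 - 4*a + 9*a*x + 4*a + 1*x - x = -36*a^2 + 9*a*x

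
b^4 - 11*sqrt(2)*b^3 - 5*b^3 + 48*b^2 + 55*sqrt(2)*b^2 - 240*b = b*(b - 5)*(b - 8*sqrt(2))*(b - 3*sqrt(2))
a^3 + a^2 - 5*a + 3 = (a - 1)^2*(a + 3)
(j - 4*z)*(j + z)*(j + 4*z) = j^3 + j^2*z - 16*j*z^2 - 16*z^3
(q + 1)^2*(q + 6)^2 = q^4 + 14*q^3 + 61*q^2 + 84*q + 36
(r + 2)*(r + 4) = r^2 + 6*r + 8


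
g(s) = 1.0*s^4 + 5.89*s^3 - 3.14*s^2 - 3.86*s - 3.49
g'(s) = 4.0*s^3 + 17.67*s^2 - 6.28*s - 3.86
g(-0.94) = -6.75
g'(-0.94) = 14.33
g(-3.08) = -103.49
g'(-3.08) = 66.23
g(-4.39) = -173.97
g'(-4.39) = 25.83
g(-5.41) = -150.51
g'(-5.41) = -86.08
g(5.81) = 2162.73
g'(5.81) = 1340.62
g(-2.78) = -83.84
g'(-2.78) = 64.22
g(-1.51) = -19.90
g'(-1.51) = 32.14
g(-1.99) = -38.98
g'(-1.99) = 47.09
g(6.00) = 2428.55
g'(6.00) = 1458.58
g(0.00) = -3.49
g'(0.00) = -3.86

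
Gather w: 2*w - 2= 2*w - 2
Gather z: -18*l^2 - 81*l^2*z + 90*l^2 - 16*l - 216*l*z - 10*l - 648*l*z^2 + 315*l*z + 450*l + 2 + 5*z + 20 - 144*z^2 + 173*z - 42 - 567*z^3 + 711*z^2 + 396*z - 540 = 72*l^2 + 424*l - 567*z^3 + z^2*(567 - 648*l) + z*(-81*l^2 + 99*l + 574) - 560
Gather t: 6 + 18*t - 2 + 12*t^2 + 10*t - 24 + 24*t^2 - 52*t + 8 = 36*t^2 - 24*t - 12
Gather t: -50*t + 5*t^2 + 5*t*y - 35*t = 5*t^2 + t*(5*y - 85)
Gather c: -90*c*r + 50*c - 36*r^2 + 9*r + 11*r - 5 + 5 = c*(50 - 90*r) - 36*r^2 + 20*r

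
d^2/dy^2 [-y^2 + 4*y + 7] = -2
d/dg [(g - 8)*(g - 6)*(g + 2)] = 3*g^2 - 24*g + 20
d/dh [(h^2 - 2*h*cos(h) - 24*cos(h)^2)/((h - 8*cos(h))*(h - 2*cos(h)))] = 8*(-h^3*sin(h) + 5*h^2*sin(2*h) - h^2*cos(h) - 34*h*sin(h)*cos(h)^2 + 10*h*cos(h)^2 - 34*cos(h)^3)/((h - 8*cos(h))^2*(h - 2*cos(h))^2)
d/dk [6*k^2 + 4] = 12*k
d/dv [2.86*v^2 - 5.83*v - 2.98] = 5.72*v - 5.83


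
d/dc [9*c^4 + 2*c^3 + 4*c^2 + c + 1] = 36*c^3 + 6*c^2 + 8*c + 1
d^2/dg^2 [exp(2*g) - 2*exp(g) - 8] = (4*exp(g) - 2)*exp(g)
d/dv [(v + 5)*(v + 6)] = 2*v + 11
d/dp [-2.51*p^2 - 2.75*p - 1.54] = -5.02*p - 2.75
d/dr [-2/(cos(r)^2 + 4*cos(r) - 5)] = -4*(cos(r) + 2)*sin(r)/(cos(r)^2 + 4*cos(r) - 5)^2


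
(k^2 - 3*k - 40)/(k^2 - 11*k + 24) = (k + 5)/(k - 3)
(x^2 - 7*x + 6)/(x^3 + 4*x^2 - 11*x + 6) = (x - 6)/(x^2 + 5*x - 6)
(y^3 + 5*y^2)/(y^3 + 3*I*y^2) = (y + 5)/(y + 3*I)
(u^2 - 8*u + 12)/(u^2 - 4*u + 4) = (u - 6)/(u - 2)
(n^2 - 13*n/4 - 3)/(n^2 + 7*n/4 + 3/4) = (n - 4)/(n + 1)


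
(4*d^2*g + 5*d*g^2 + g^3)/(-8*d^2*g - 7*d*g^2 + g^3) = (-4*d - g)/(8*d - g)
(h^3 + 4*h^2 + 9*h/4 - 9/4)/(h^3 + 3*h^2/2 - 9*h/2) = (4*h^2 + 4*h - 3)/(2*h*(2*h - 3))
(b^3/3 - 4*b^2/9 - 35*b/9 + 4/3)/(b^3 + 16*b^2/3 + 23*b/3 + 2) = (3*b^2 - 13*b + 4)/(3*(3*b^2 + 7*b + 2))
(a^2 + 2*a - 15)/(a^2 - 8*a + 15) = (a + 5)/(a - 5)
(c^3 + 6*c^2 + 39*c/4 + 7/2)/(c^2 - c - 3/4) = (2*c^2 + 11*c + 14)/(2*c - 3)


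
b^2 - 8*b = b*(b - 8)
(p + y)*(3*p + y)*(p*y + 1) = 3*p^3*y + 4*p^2*y^2 + 3*p^2 + p*y^3 + 4*p*y + y^2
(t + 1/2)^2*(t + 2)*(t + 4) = t^4 + 7*t^3 + 57*t^2/4 + 19*t/2 + 2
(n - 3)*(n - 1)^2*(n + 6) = n^4 + n^3 - 23*n^2 + 39*n - 18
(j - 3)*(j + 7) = j^2 + 4*j - 21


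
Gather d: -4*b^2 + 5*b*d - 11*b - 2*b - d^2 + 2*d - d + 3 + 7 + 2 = -4*b^2 - 13*b - d^2 + d*(5*b + 1) + 12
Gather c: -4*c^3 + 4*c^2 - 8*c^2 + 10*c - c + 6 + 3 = -4*c^3 - 4*c^2 + 9*c + 9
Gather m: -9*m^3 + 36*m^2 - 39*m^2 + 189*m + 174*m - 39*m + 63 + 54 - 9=-9*m^3 - 3*m^2 + 324*m + 108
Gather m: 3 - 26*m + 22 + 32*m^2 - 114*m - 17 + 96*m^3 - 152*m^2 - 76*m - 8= 96*m^3 - 120*m^2 - 216*m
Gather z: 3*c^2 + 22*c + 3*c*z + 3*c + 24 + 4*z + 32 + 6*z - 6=3*c^2 + 25*c + z*(3*c + 10) + 50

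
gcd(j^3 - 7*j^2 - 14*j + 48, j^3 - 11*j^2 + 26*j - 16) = j^2 - 10*j + 16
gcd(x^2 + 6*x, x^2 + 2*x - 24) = x + 6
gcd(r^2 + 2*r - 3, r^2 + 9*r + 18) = r + 3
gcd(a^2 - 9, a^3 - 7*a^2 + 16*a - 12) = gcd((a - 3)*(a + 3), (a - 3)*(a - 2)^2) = a - 3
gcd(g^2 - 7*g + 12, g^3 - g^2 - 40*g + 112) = g - 4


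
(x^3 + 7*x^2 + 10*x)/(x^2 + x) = (x^2 + 7*x + 10)/(x + 1)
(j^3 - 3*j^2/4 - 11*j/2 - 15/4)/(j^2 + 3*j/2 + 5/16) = 4*(j^2 - 2*j - 3)/(4*j + 1)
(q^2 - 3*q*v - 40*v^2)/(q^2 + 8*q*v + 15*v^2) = (q - 8*v)/(q + 3*v)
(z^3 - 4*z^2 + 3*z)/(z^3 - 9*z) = (z - 1)/(z + 3)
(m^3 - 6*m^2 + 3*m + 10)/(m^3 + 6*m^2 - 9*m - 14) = (m - 5)/(m + 7)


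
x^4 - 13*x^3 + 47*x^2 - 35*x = x*(x - 7)*(x - 5)*(x - 1)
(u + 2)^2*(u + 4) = u^3 + 8*u^2 + 20*u + 16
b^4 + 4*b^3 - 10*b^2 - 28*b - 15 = (b - 3)*(b + 1)^2*(b + 5)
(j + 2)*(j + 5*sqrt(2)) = j^2 + 2*j + 5*sqrt(2)*j + 10*sqrt(2)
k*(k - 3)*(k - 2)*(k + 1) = k^4 - 4*k^3 + k^2 + 6*k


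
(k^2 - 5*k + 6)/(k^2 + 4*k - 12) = (k - 3)/(k + 6)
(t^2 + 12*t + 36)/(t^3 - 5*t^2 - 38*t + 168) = (t + 6)/(t^2 - 11*t + 28)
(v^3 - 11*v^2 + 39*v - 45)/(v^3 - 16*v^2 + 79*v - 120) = (v - 3)/(v - 8)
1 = 1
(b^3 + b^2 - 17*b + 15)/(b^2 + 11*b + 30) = (b^2 - 4*b + 3)/(b + 6)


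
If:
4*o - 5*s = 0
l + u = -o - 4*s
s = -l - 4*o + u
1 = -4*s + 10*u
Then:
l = 45/2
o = -5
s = -4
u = -3/2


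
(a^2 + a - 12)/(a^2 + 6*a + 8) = (a - 3)/(a + 2)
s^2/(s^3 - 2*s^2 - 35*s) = s/(s^2 - 2*s - 35)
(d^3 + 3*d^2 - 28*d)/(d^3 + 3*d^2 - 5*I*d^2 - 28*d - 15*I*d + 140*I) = d/(d - 5*I)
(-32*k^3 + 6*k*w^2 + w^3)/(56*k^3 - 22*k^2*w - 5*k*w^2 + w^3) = (4*k + w)/(-7*k + w)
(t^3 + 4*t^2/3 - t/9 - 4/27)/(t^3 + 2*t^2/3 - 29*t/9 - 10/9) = (9*t^2 + 9*t - 4)/(3*(3*t^2 + t - 10))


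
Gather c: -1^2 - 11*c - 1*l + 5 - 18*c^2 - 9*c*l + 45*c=-18*c^2 + c*(34 - 9*l) - l + 4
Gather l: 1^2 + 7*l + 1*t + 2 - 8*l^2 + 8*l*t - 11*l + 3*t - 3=-8*l^2 + l*(8*t - 4) + 4*t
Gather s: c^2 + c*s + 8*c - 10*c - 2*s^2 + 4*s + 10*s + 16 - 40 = c^2 - 2*c - 2*s^2 + s*(c + 14) - 24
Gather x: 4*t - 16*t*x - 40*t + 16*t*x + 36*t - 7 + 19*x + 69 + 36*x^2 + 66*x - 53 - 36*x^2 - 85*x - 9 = 0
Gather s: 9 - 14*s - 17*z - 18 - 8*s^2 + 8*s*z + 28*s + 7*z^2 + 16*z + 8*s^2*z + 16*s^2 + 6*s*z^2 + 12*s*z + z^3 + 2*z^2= s^2*(8*z + 8) + s*(6*z^2 + 20*z + 14) + z^3 + 9*z^2 - z - 9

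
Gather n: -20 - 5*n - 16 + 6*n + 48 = n + 12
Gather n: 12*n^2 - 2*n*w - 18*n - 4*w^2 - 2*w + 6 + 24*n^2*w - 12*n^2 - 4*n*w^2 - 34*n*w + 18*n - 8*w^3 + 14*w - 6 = 24*n^2*w + n*(-4*w^2 - 36*w) - 8*w^3 - 4*w^2 + 12*w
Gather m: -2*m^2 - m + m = -2*m^2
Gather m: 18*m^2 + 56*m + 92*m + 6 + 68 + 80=18*m^2 + 148*m + 154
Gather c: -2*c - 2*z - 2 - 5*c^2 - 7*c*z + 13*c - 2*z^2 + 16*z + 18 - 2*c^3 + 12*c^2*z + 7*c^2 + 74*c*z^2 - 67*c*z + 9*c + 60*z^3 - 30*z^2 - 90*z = -2*c^3 + c^2*(12*z + 2) + c*(74*z^2 - 74*z + 20) + 60*z^3 - 32*z^2 - 76*z + 16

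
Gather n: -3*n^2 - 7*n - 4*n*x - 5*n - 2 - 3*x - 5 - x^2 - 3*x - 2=-3*n^2 + n*(-4*x - 12) - x^2 - 6*x - 9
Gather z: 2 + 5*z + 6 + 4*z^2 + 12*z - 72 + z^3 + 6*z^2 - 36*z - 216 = z^3 + 10*z^2 - 19*z - 280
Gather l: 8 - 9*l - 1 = 7 - 9*l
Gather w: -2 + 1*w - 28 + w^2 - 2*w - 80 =w^2 - w - 110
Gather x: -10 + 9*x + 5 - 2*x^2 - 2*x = -2*x^2 + 7*x - 5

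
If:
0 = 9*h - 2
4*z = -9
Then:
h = 2/9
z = -9/4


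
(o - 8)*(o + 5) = o^2 - 3*o - 40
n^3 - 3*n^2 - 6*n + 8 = (n - 4)*(n - 1)*(n + 2)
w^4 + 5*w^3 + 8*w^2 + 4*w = w*(w + 1)*(w + 2)^2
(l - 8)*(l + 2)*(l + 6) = l^3 - 52*l - 96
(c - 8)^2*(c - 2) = c^3 - 18*c^2 + 96*c - 128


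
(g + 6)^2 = g^2 + 12*g + 36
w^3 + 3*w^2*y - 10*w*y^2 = w*(w - 2*y)*(w + 5*y)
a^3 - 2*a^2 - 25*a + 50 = (a - 5)*(a - 2)*(a + 5)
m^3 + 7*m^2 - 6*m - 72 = (m - 3)*(m + 4)*(m + 6)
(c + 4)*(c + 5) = c^2 + 9*c + 20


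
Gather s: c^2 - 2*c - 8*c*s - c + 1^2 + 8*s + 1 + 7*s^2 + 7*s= c^2 - 3*c + 7*s^2 + s*(15 - 8*c) + 2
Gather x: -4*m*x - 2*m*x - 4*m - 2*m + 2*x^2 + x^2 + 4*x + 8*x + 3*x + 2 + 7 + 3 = -6*m + 3*x^2 + x*(15 - 6*m) + 12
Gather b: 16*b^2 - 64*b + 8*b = 16*b^2 - 56*b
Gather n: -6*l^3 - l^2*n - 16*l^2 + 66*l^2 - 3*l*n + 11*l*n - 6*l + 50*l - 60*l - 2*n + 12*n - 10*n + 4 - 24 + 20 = -6*l^3 + 50*l^2 - 16*l + n*(-l^2 + 8*l)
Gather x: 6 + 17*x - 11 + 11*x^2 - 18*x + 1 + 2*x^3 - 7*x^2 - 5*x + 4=2*x^3 + 4*x^2 - 6*x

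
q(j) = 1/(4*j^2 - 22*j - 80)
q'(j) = (22 - 8*j)/(4*j^2 - 22*j - 80)^2 = (11 - 4*j)/(2*(-2*j^2 + 11*j + 40)^2)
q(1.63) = -0.01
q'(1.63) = 0.00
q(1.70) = -0.01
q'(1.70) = 0.00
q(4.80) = -0.01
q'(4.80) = -0.00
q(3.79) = -0.01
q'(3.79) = -0.00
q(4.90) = -0.01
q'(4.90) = -0.00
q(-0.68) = -0.02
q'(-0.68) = 0.01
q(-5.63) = 0.01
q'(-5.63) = 0.00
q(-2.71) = 0.11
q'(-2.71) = 0.54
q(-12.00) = 0.00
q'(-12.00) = 0.00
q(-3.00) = 0.05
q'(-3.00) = 0.10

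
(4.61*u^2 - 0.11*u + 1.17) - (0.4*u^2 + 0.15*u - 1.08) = 4.21*u^2 - 0.26*u + 2.25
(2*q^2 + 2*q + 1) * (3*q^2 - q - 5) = 6*q^4 + 4*q^3 - 9*q^2 - 11*q - 5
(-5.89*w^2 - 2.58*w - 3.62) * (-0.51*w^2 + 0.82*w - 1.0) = 3.0039*w^4 - 3.514*w^3 + 5.6206*w^2 - 0.3884*w + 3.62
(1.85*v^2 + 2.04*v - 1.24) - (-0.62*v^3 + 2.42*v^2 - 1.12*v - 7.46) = 0.62*v^3 - 0.57*v^2 + 3.16*v + 6.22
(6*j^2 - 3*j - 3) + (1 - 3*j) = 6*j^2 - 6*j - 2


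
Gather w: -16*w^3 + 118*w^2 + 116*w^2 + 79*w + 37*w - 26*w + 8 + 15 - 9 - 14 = -16*w^3 + 234*w^2 + 90*w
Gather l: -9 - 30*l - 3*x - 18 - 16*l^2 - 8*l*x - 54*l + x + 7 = -16*l^2 + l*(-8*x - 84) - 2*x - 20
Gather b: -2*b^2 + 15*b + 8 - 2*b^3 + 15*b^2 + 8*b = -2*b^3 + 13*b^2 + 23*b + 8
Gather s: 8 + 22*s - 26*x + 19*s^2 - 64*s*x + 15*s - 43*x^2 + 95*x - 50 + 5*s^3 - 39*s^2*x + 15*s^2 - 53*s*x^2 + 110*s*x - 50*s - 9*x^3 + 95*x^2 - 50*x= 5*s^3 + s^2*(34 - 39*x) + s*(-53*x^2 + 46*x - 13) - 9*x^3 + 52*x^2 + 19*x - 42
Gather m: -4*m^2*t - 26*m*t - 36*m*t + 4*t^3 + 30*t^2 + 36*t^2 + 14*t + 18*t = -4*m^2*t - 62*m*t + 4*t^3 + 66*t^2 + 32*t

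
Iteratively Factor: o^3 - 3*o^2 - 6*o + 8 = (o - 4)*(o^2 + o - 2) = (o - 4)*(o - 1)*(o + 2)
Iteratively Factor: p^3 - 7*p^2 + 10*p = (p - 2)*(p^2 - 5*p) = p*(p - 2)*(p - 5)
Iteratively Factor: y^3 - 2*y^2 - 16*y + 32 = (y + 4)*(y^2 - 6*y + 8) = (y - 4)*(y + 4)*(y - 2)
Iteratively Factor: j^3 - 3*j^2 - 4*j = (j)*(j^2 - 3*j - 4) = j*(j + 1)*(j - 4)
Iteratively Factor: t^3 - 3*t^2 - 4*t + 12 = (t - 2)*(t^2 - t - 6) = (t - 3)*(t - 2)*(t + 2)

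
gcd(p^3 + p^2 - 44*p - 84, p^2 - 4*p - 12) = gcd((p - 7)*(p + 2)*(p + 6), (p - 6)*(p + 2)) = p + 2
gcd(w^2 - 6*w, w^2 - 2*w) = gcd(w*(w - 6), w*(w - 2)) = w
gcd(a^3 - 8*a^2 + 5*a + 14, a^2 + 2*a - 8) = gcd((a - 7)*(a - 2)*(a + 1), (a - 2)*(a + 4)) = a - 2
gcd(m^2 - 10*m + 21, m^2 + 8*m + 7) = 1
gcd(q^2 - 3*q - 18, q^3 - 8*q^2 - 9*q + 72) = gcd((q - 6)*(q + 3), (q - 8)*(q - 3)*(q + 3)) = q + 3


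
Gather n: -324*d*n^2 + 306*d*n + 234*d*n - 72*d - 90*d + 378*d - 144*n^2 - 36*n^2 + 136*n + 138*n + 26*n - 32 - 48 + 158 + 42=216*d + n^2*(-324*d - 180) + n*(540*d + 300) + 120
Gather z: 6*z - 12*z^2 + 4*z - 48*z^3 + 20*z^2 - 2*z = -48*z^3 + 8*z^2 + 8*z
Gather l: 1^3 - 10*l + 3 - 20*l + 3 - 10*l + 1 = 8 - 40*l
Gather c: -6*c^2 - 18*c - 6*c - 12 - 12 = -6*c^2 - 24*c - 24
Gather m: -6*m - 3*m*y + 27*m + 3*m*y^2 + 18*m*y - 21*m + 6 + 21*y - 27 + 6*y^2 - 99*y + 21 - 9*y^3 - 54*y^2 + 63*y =m*(3*y^2 + 15*y) - 9*y^3 - 48*y^2 - 15*y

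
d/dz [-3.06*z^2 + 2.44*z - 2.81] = 2.44 - 6.12*z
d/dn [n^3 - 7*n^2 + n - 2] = 3*n^2 - 14*n + 1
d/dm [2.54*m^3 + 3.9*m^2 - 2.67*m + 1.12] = 7.62*m^2 + 7.8*m - 2.67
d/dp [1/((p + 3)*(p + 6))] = (-2*p - 9)/(p^4 + 18*p^3 + 117*p^2 + 324*p + 324)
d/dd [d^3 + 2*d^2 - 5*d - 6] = 3*d^2 + 4*d - 5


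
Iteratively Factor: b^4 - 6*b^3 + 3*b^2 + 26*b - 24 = (b - 4)*(b^3 - 2*b^2 - 5*b + 6) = (b - 4)*(b - 3)*(b^2 + b - 2) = (b - 4)*(b - 3)*(b + 2)*(b - 1)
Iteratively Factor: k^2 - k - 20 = (k + 4)*(k - 5)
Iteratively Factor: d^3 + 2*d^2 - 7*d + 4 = (d - 1)*(d^2 + 3*d - 4) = (d - 1)*(d + 4)*(d - 1)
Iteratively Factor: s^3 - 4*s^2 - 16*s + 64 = (s - 4)*(s^2 - 16) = (s - 4)*(s + 4)*(s - 4)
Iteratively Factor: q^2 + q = (q)*(q + 1)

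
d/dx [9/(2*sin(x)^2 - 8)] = -9*sin(x)*cos(x)/(sin(x)^2 - 4)^2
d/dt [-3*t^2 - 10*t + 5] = -6*t - 10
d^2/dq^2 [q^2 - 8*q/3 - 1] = 2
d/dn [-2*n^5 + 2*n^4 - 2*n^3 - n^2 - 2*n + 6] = -10*n^4 + 8*n^3 - 6*n^2 - 2*n - 2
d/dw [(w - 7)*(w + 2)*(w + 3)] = 3*w^2 - 4*w - 29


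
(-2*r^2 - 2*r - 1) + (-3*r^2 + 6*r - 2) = -5*r^2 + 4*r - 3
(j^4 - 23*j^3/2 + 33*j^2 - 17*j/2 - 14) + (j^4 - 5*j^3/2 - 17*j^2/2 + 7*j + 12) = 2*j^4 - 14*j^3 + 49*j^2/2 - 3*j/2 - 2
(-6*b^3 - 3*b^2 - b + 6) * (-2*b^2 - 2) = 12*b^5 + 6*b^4 + 14*b^3 - 6*b^2 + 2*b - 12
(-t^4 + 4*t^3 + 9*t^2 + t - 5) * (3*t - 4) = -3*t^5 + 16*t^4 + 11*t^3 - 33*t^2 - 19*t + 20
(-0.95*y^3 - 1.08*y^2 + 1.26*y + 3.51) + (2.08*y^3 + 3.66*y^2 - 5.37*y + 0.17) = 1.13*y^3 + 2.58*y^2 - 4.11*y + 3.68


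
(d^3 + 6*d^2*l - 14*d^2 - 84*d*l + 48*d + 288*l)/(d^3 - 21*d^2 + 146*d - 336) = (d + 6*l)/(d - 7)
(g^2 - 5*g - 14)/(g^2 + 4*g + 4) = (g - 7)/(g + 2)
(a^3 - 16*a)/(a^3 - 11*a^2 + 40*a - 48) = a*(a + 4)/(a^2 - 7*a + 12)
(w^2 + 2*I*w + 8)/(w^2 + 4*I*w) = (w - 2*I)/w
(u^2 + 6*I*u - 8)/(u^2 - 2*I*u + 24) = (u + 2*I)/(u - 6*I)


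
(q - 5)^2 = q^2 - 10*q + 25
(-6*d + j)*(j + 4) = -6*d*j - 24*d + j^2 + 4*j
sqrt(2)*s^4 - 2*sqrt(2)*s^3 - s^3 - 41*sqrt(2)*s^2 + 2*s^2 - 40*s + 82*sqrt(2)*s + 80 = (s - 2)*(s - 5*sqrt(2))*(s + 4*sqrt(2))*(sqrt(2)*s + 1)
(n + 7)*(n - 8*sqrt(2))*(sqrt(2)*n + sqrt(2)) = sqrt(2)*n^3 - 16*n^2 + 8*sqrt(2)*n^2 - 128*n + 7*sqrt(2)*n - 112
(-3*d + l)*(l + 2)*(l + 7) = -3*d*l^2 - 27*d*l - 42*d + l^3 + 9*l^2 + 14*l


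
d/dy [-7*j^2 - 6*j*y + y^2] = -6*j + 2*y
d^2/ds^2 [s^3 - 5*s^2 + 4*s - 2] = 6*s - 10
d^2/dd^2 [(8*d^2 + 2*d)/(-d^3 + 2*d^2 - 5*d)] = 4*(-4*d^3 - 3*d^2 + 66*d - 39)/(d^6 - 6*d^5 + 27*d^4 - 68*d^3 + 135*d^2 - 150*d + 125)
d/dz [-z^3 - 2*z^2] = z*(-3*z - 4)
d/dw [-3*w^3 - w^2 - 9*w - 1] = -9*w^2 - 2*w - 9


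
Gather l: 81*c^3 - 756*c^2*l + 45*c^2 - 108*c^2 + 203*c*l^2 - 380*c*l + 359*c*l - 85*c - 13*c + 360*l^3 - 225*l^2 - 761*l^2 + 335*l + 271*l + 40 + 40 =81*c^3 - 63*c^2 - 98*c + 360*l^3 + l^2*(203*c - 986) + l*(-756*c^2 - 21*c + 606) + 80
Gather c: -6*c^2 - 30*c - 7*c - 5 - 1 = -6*c^2 - 37*c - 6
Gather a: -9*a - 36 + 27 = -9*a - 9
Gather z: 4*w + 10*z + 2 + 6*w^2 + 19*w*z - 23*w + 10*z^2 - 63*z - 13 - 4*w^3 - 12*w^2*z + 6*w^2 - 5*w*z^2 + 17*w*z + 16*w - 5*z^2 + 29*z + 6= -4*w^3 + 12*w^2 - 3*w + z^2*(5 - 5*w) + z*(-12*w^2 + 36*w - 24) - 5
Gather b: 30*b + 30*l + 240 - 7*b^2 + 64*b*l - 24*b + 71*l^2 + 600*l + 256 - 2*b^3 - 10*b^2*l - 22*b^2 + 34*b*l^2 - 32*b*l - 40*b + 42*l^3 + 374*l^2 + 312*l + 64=-2*b^3 + b^2*(-10*l - 29) + b*(34*l^2 + 32*l - 34) + 42*l^3 + 445*l^2 + 942*l + 560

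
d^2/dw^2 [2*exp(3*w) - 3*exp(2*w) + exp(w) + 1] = (18*exp(2*w) - 12*exp(w) + 1)*exp(w)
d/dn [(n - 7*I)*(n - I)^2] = 3*(n - 5*I)*(n - I)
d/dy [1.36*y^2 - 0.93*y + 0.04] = 2.72*y - 0.93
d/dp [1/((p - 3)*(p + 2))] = (1 - 2*p)/(p^4 - 2*p^3 - 11*p^2 + 12*p + 36)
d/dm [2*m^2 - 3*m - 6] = 4*m - 3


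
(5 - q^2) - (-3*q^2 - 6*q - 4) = 2*q^2 + 6*q + 9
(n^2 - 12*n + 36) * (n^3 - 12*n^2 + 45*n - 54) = n^5 - 24*n^4 + 225*n^3 - 1026*n^2 + 2268*n - 1944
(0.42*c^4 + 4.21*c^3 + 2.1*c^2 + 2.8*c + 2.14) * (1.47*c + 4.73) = 0.6174*c^5 + 8.1753*c^4 + 23.0003*c^3 + 14.049*c^2 + 16.3898*c + 10.1222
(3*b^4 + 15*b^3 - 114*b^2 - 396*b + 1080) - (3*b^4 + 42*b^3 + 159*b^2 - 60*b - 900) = -27*b^3 - 273*b^2 - 336*b + 1980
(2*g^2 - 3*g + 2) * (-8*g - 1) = -16*g^3 + 22*g^2 - 13*g - 2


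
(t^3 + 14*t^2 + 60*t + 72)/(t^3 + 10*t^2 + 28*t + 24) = (t + 6)/(t + 2)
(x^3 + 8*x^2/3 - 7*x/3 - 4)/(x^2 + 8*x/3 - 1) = (3*x^2 - x - 4)/(3*x - 1)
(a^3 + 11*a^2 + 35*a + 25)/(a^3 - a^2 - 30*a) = (a^2 + 6*a + 5)/(a*(a - 6))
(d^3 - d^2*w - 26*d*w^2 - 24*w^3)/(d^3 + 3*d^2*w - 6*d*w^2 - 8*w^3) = (-d + 6*w)/(-d + 2*w)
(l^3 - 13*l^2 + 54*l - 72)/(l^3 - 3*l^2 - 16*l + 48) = (l - 6)/(l + 4)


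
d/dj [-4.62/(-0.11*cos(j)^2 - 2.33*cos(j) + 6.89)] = (1.0164*cos(j) + 10.7646)*sin(j)/(0.11*cos(j)^2 + 2.33*cos(j) - 6.89)^2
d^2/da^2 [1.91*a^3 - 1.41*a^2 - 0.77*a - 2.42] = 11.46*a - 2.82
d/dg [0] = 0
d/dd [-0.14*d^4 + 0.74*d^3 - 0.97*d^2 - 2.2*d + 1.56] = -0.56*d^3 + 2.22*d^2 - 1.94*d - 2.2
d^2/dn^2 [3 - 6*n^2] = -12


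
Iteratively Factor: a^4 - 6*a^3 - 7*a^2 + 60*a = (a)*(a^3 - 6*a^2 - 7*a + 60) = a*(a - 4)*(a^2 - 2*a - 15) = a*(a - 4)*(a + 3)*(a - 5)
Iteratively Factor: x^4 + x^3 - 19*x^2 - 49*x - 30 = (x + 1)*(x^3 - 19*x - 30) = (x - 5)*(x + 1)*(x^2 + 5*x + 6) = (x - 5)*(x + 1)*(x + 2)*(x + 3)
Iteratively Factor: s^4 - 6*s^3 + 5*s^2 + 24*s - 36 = (s + 2)*(s^3 - 8*s^2 + 21*s - 18) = (s - 3)*(s + 2)*(s^2 - 5*s + 6) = (s - 3)*(s - 2)*(s + 2)*(s - 3)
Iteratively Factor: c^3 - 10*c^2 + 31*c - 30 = (c - 3)*(c^2 - 7*c + 10) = (c - 3)*(c - 2)*(c - 5)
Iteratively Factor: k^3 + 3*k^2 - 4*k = (k - 1)*(k^2 + 4*k) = (k - 1)*(k + 4)*(k)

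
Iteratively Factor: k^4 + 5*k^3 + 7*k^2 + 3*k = (k + 1)*(k^3 + 4*k^2 + 3*k) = (k + 1)^2*(k^2 + 3*k) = k*(k + 1)^2*(k + 3)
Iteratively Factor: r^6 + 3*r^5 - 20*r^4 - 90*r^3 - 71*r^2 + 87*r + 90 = (r + 3)*(r^5 - 20*r^3 - 30*r^2 + 19*r + 30) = (r - 5)*(r + 3)*(r^4 + 5*r^3 + 5*r^2 - 5*r - 6) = (r - 5)*(r - 1)*(r + 3)*(r^3 + 6*r^2 + 11*r + 6) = (r - 5)*(r - 1)*(r + 1)*(r + 3)*(r^2 + 5*r + 6) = (r - 5)*(r - 1)*(r + 1)*(r + 3)^2*(r + 2)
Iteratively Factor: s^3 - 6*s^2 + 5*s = (s - 1)*(s^2 - 5*s) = (s - 5)*(s - 1)*(s)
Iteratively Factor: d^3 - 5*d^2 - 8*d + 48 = (d + 3)*(d^2 - 8*d + 16) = (d - 4)*(d + 3)*(d - 4)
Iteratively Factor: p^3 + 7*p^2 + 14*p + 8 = (p + 1)*(p^2 + 6*p + 8) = (p + 1)*(p + 4)*(p + 2)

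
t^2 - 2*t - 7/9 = (t - 7/3)*(t + 1/3)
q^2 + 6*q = q*(q + 6)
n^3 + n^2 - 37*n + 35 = (n - 5)*(n - 1)*(n + 7)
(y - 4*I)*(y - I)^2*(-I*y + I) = -I*y^4 - 6*y^3 + I*y^3 + 6*y^2 + 9*I*y^2 + 4*y - 9*I*y - 4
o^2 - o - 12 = (o - 4)*(o + 3)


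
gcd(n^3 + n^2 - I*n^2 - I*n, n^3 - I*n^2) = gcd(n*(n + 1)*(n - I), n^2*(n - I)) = n^2 - I*n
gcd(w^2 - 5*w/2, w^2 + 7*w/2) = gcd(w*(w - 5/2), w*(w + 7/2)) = w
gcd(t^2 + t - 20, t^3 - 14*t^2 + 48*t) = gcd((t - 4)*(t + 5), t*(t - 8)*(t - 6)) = 1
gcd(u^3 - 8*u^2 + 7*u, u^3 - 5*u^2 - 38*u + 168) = u - 7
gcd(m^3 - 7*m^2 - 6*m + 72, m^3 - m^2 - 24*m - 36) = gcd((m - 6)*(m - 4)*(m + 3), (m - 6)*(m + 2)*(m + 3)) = m^2 - 3*m - 18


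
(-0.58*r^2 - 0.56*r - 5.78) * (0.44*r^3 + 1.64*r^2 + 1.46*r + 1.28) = -0.2552*r^5 - 1.1976*r^4 - 4.3084*r^3 - 11.0392*r^2 - 9.1556*r - 7.3984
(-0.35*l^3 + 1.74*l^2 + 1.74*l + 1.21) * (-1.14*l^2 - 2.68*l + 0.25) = 0.399*l^5 - 1.0456*l^4 - 6.7343*l^3 - 5.6076*l^2 - 2.8078*l + 0.3025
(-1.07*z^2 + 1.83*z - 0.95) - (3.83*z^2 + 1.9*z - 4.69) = -4.9*z^2 - 0.0699999999999998*z + 3.74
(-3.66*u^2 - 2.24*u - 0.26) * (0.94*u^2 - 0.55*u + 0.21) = -3.4404*u^4 - 0.0925999999999996*u^3 + 0.219*u^2 - 0.3274*u - 0.0546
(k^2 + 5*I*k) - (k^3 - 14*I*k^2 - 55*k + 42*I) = -k^3 + k^2 + 14*I*k^2 + 55*k + 5*I*k - 42*I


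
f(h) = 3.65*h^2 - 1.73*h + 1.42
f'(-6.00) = -45.53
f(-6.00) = 143.20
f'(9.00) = 63.97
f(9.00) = 281.50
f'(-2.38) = -19.10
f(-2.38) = 26.21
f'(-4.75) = -36.40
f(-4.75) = 91.99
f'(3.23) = 21.85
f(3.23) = 33.91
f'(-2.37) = -19.03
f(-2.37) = 26.02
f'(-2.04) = -16.62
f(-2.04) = 20.14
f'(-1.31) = -11.29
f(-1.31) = 9.95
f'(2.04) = 13.16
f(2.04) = 13.08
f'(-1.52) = -12.83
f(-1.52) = 12.48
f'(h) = 7.3*h - 1.73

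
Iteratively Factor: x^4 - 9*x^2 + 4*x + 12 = (x + 1)*(x^3 - x^2 - 8*x + 12) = (x - 2)*(x + 1)*(x^2 + x - 6) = (x - 2)^2*(x + 1)*(x + 3)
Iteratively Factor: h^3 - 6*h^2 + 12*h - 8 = (h - 2)*(h^2 - 4*h + 4) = (h - 2)^2*(h - 2)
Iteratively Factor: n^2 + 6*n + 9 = (n + 3)*(n + 3)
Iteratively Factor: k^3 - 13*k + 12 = (k + 4)*(k^2 - 4*k + 3) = (k - 1)*(k + 4)*(k - 3)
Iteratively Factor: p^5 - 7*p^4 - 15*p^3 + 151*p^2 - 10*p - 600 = (p - 5)*(p^4 - 2*p^3 - 25*p^2 + 26*p + 120) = (p - 5)*(p - 3)*(p^3 + p^2 - 22*p - 40) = (p - 5)^2*(p - 3)*(p^2 + 6*p + 8) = (p - 5)^2*(p - 3)*(p + 2)*(p + 4)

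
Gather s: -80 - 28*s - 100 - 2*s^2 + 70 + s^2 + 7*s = -s^2 - 21*s - 110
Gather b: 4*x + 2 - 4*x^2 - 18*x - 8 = -4*x^2 - 14*x - 6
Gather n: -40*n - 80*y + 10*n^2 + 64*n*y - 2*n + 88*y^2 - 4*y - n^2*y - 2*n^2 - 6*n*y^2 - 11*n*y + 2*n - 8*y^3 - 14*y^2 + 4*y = n^2*(8 - y) + n*(-6*y^2 + 53*y - 40) - 8*y^3 + 74*y^2 - 80*y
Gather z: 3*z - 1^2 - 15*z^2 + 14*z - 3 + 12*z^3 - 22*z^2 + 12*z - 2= 12*z^3 - 37*z^2 + 29*z - 6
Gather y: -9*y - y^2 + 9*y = -y^2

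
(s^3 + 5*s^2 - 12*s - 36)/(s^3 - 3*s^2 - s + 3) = (s^2 + 8*s + 12)/(s^2 - 1)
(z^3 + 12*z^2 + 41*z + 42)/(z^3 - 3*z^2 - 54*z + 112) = (z^2 + 5*z + 6)/(z^2 - 10*z + 16)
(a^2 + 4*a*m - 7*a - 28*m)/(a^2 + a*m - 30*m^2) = (a^2 + 4*a*m - 7*a - 28*m)/(a^2 + a*m - 30*m^2)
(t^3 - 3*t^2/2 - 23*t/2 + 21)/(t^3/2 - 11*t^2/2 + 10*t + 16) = (2*t^3 - 3*t^2 - 23*t + 42)/(t^3 - 11*t^2 + 20*t + 32)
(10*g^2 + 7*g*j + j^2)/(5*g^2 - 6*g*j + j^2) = (10*g^2 + 7*g*j + j^2)/(5*g^2 - 6*g*j + j^2)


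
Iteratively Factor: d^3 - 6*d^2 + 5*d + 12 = (d - 4)*(d^2 - 2*d - 3) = (d - 4)*(d + 1)*(d - 3)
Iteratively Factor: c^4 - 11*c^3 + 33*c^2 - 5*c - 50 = (c + 1)*(c^3 - 12*c^2 + 45*c - 50) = (c - 2)*(c + 1)*(c^2 - 10*c + 25) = (c - 5)*(c - 2)*(c + 1)*(c - 5)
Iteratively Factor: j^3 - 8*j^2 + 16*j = (j - 4)*(j^2 - 4*j) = j*(j - 4)*(j - 4)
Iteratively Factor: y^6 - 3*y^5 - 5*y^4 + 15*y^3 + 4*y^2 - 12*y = (y + 2)*(y^5 - 5*y^4 + 5*y^3 + 5*y^2 - 6*y) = (y - 3)*(y + 2)*(y^4 - 2*y^3 - y^2 + 2*y) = y*(y - 3)*(y + 2)*(y^3 - 2*y^2 - y + 2) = y*(y - 3)*(y + 1)*(y + 2)*(y^2 - 3*y + 2) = y*(y - 3)*(y - 1)*(y + 1)*(y + 2)*(y - 2)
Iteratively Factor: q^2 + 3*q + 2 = (q + 1)*(q + 2)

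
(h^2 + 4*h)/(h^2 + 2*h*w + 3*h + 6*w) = h*(h + 4)/(h^2 + 2*h*w + 3*h + 6*w)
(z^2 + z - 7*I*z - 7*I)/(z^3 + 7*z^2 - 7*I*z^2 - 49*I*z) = (z + 1)/(z*(z + 7))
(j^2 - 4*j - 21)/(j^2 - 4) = (j^2 - 4*j - 21)/(j^2 - 4)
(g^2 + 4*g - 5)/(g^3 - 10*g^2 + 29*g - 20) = (g + 5)/(g^2 - 9*g + 20)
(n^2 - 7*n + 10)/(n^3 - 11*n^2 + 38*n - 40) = 1/(n - 4)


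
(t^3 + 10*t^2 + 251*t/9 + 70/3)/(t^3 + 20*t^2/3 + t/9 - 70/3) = (3*t + 5)/(3*t - 5)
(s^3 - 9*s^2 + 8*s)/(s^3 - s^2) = (s - 8)/s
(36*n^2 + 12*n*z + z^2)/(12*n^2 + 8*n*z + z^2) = (6*n + z)/(2*n + z)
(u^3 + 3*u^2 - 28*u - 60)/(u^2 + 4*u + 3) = (u^3 + 3*u^2 - 28*u - 60)/(u^2 + 4*u + 3)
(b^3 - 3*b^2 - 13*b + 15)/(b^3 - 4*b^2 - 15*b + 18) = (b - 5)/(b - 6)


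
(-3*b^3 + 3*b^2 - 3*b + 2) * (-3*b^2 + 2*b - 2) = 9*b^5 - 15*b^4 + 21*b^3 - 18*b^2 + 10*b - 4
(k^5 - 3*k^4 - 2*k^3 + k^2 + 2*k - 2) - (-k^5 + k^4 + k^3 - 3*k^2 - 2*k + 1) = 2*k^5 - 4*k^4 - 3*k^3 + 4*k^2 + 4*k - 3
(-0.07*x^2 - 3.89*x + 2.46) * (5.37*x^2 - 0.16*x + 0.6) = -0.3759*x^4 - 20.8781*x^3 + 13.7906*x^2 - 2.7276*x + 1.476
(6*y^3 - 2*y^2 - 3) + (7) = 6*y^3 - 2*y^2 + 4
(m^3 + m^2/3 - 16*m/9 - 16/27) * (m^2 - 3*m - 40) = m^5 - 8*m^4/3 - 385*m^3/9 - 232*m^2/27 + 656*m/9 + 640/27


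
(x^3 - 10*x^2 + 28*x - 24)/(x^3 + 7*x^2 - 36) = (x^2 - 8*x + 12)/(x^2 + 9*x + 18)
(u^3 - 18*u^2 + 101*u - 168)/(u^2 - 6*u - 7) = (u^2 - 11*u + 24)/(u + 1)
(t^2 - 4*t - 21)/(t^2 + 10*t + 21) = (t - 7)/(t + 7)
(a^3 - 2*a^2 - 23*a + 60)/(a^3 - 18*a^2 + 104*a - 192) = (a^2 + 2*a - 15)/(a^2 - 14*a + 48)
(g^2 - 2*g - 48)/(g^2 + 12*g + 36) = (g - 8)/(g + 6)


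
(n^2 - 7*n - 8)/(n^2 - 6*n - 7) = (n - 8)/(n - 7)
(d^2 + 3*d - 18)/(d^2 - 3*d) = (d + 6)/d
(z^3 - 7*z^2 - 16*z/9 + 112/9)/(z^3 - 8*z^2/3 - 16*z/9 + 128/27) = 3*(z - 7)/(3*z - 8)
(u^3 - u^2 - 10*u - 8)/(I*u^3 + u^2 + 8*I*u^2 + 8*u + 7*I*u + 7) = I*(-u^2 + 2*u + 8)/(u^2 + u*(7 - I) - 7*I)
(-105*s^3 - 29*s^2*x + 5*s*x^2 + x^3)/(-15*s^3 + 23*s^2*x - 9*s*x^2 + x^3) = (21*s^2 + 10*s*x + x^2)/(3*s^2 - 4*s*x + x^2)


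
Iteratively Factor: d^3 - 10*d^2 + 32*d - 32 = (d - 2)*(d^2 - 8*d + 16) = (d - 4)*(d - 2)*(d - 4)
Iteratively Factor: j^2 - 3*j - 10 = (j + 2)*(j - 5)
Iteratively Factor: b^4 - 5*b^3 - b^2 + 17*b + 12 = (b + 1)*(b^3 - 6*b^2 + 5*b + 12) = (b - 3)*(b + 1)*(b^2 - 3*b - 4) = (b - 4)*(b - 3)*(b + 1)*(b + 1)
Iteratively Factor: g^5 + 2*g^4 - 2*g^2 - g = (g + 1)*(g^4 + g^3 - g^2 - g) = (g + 1)^2*(g^3 - g) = g*(g + 1)^2*(g^2 - 1) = g*(g - 1)*(g + 1)^2*(g + 1)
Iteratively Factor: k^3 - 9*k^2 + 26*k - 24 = (k - 2)*(k^2 - 7*k + 12) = (k - 4)*(k - 2)*(k - 3)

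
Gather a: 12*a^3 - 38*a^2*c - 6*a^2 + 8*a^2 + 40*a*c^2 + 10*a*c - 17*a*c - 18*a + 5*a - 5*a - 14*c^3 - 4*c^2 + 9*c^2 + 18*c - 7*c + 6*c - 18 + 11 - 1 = 12*a^3 + a^2*(2 - 38*c) + a*(40*c^2 - 7*c - 18) - 14*c^3 + 5*c^2 + 17*c - 8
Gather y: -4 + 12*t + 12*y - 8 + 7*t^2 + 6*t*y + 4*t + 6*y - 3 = 7*t^2 + 16*t + y*(6*t + 18) - 15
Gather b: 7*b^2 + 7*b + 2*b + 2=7*b^2 + 9*b + 2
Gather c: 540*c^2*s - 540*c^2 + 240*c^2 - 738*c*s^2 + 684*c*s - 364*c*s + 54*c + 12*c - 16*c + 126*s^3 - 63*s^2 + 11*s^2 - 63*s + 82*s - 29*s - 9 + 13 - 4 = c^2*(540*s - 300) + c*(-738*s^2 + 320*s + 50) + 126*s^3 - 52*s^2 - 10*s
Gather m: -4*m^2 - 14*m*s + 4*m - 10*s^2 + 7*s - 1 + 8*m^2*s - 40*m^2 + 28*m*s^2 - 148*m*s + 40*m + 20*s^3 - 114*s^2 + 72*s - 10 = m^2*(8*s - 44) + m*(28*s^2 - 162*s + 44) + 20*s^3 - 124*s^2 + 79*s - 11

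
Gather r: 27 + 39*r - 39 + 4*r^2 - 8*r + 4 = 4*r^2 + 31*r - 8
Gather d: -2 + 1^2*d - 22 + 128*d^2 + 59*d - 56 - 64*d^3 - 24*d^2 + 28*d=-64*d^3 + 104*d^2 + 88*d - 80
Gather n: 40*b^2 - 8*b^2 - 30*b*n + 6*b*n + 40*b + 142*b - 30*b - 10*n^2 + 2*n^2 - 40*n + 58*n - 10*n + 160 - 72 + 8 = 32*b^2 + 152*b - 8*n^2 + n*(8 - 24*b) + 96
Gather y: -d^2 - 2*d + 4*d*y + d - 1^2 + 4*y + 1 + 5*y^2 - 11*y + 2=-d^2 - d + 5*y^2 + y*(4*d - 7) + 2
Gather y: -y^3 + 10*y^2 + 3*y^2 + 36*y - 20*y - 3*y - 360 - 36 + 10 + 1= -y^3 + 13*y^2 + 13*y - 385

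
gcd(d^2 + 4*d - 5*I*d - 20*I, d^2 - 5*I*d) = d - 5*I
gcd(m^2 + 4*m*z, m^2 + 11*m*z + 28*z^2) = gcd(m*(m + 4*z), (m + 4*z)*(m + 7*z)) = m + 4*z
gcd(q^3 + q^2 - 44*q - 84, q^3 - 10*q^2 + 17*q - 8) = 1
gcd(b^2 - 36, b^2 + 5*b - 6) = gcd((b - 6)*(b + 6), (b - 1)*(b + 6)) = b + 6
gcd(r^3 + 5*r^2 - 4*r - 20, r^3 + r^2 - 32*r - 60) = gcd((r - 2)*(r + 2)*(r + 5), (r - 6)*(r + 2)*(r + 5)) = r^2 + 7*r + 10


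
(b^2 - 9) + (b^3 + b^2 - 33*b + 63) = b^3 + 2*b^2 - 33*b + 54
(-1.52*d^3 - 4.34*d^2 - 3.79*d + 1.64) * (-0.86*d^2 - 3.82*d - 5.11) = 1.3072*d^5 + 9.5388*d^4 + 27.6054*d^3 + 35.2448*d^2 + 13.1021*d - 8.3804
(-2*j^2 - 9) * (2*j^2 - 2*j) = -4*j^4 + 4*j^3 - 18*j^2 + 18*j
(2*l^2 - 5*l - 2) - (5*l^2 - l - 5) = -3*l^2 - 4*l + 3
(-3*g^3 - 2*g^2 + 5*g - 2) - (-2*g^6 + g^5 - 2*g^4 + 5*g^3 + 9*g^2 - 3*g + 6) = 2*g^6 - g^5 + 2*g^4 - 8*g^3 - 11*g^2 + 8*g - 8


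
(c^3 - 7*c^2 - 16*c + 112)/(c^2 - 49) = (c^2 - 16)/(c + 7)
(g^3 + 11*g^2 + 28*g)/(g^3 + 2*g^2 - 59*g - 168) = g*(g + 4)/(g^2 - 5*g - 24)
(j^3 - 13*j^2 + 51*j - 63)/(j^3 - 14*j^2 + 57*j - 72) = (j - 7)/(j - 8)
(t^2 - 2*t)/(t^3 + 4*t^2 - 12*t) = 1/(t + 6)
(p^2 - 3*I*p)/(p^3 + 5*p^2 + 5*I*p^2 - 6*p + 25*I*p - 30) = p*(p - 3*I)/(p^3 + 5*p^2*(1 + I) + p*(-6 + 25*I) - 30)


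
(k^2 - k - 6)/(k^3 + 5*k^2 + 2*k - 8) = (k - 3)/(k^2 + 3*k - 4)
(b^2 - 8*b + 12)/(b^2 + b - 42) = (b - 2)/(b + 7)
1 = 1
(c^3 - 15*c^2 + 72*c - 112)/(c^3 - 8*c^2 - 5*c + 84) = (c - 4)/(c + 3)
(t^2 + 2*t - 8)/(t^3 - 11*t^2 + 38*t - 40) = (t + 4)/(t^2 - 9*t + 20)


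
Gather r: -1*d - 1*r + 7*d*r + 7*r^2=-d + 7*r^2 + r*(7*d - 1)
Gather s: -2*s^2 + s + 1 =-2*s^2 + s + 1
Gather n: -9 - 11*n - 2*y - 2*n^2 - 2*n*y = -2*n^2 + n*(-2*y - 11) - 2*y - 9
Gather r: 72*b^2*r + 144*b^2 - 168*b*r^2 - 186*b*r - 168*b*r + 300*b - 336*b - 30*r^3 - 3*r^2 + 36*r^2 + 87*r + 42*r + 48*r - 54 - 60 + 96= 144*b^2 - 36*b - 30*r^3 + r^2*(33 - 168*b) + r*(72*b^2 - 354*b + 177) - 18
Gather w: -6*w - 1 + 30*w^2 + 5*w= 30*w^2 - w - 1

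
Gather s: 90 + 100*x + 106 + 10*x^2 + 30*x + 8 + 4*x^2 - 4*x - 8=14*x^2 + 126*x + 196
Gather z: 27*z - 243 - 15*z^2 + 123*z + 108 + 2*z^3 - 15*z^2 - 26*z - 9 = 2*z^3 - 30*z^2 + 124*z - 144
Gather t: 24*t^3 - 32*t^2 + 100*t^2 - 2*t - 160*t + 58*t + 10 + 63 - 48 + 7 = 24*t^3 + 68*t^2 - 104*t + 32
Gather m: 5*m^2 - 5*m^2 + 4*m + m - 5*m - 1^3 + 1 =0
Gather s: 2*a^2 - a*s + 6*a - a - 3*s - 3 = 2*a^2 + 5*a + s*(-a - 3) - 3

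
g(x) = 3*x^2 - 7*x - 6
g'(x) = 6*x - 7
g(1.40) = -9.92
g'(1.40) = 1.40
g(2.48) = -4.91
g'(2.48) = 7.88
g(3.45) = 5.56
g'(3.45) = 13.70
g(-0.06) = -5.57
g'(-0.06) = -7.36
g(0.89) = -9.85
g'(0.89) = -1.66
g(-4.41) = 83.21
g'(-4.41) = -33.46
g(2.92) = -0.86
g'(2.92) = 10.52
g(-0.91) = 2.85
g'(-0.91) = -12.46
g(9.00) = 174.00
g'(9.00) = 47.00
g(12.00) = 342.00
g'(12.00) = 65.00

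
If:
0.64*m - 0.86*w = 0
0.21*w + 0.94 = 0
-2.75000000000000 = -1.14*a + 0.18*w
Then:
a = 1.71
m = -6.01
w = -4.48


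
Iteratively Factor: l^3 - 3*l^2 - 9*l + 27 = (l - 3)*(l^2 - 9) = (l - 3)^2*(l + 3)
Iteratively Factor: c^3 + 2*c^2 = (c)*(c^2 + 2*c) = c*(c + 2)*(c)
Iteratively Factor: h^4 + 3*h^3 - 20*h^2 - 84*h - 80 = (h + 4)*(h^3 - h^2 - 16*h - 20) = (h - 5)*(h + 4)*(h^2 + 4*h + 4) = (h - 5)*(h + 2)*(h + 4)*(h + 2)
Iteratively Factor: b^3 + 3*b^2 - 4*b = (b + 4)*(b^2 - b) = b*(b + 4)*(b - 1)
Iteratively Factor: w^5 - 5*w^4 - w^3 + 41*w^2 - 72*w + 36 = (w - 3)*(w^4 - 2*w^3 - 7*w^2 + 20*w - 12) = (w - 3)*(w - 2)*(w^3 - 7*w + 6) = (w - 3)*(w - 2)*(w - 1)*(w^2 + w - 6) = (w - 3)*(w - 2)^2*(w - 1)*(w + 3)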